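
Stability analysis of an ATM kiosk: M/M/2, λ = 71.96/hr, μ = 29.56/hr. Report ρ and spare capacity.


Total capacity cμ = 2·29.56 = 59.12/hr
ρ = λ/(cμ) = 71.96/59.12 = 1.2172
Stable ⇔ ρ < 1: NO
Spare capacity = cμ − λ = 59.12 − 71.96 = -12.84/hr

Final: ρ = 1.2172; unstable; margin = -12.84/hr


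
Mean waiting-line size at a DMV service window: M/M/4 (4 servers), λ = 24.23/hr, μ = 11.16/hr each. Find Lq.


a = λ/μ = 2.1711; ρ = a/4 = 0.5428
P₀ = 0.108005
Lq = P₀·a^c·ρ / (c!·(1−ρ)²) = 0.108005·22.22066·0.5428/(24·0.20904)
= 0.25965

Final: 0.25965


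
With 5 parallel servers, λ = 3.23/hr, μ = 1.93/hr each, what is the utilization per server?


ρ = λ/(cμ) = 3.23/(5·1.93) = 3.23/9.65 = 0.3347

Final: 0.3347


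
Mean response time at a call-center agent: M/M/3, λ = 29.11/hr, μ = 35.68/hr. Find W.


a = 0.8159; ρ = 0.2720; P₀ = 0.439947
Lq = P₀·a^c·ρ/(c!(1−ρ)²) = 0.02043
Wq = Lq/λ = 0.02043/29.11 = 0.0007018 hr
W = Wq + 1/μ = 0.0007018 + 0.02803 = 0.02873 hr

Final: 0.02873 hr


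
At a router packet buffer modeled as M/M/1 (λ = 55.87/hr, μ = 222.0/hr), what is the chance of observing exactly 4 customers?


ρ = 55.87/222.0 = 0.2517
P_n = (1−ρ)·ρ^n = (1 − 0.2517)·0.2517^4 = 0.7483·0.004011 = 0.003002

Final: 0.003002


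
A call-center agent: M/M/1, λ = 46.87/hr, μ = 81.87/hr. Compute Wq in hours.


ρ = 46.87/81.87 = 0.5725
Wq = ρ/(μ−λ) = 0.5725/(81.87 − 46.87) = 0.5725/35.00 = 0.01636 hr

Final: 0.01636 hr


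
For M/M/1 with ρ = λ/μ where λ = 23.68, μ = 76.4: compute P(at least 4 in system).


ρ = 23.68/76.4 = 0.3099
P(N ≥ n) = ρ^n = 0.3099^4 = 0.009229

Final: 0.009229


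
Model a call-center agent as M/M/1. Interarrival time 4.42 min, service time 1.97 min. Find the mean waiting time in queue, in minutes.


λ = 60/4.42 = 13.5747 /hr
μ = 60/1.97 = 30.4569 /hr
ρ = λ/μ = 13.5747/30.4569 = 0.4457
Wq = ρ/(μ−λ) = 0.4457/(30.4569−13.5747) = 0.02640 hr
In minutes: 0.02640·60 = 1.584 min

Final: 1.584 min


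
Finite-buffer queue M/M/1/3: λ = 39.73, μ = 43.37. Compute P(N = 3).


ρ = λ/μ = 39.73/43.37 = 0.9161
P_K = (1−ρ)ρ^K/(1−ρ^(K+1)) = (0.08393·0.768754)/(1 − 0.704233)
= 0.064521/0.295767 = 0.218147

Final: 0.218147


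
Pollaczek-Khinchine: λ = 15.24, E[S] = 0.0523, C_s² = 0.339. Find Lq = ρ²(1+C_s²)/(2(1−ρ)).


ρ = λ·E[S] = 15.24·0.0523 = 0.7971
Lq = ρ²(1+C_s²)/(2(1−ρ)) = 0.6353·(1+0.339)/(2·0.2029)
= 0.6353·1.3390/0.4059 = 2.09575

Final: 2.09575


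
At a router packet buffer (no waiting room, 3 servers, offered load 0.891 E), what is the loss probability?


B(c,a) = (a^c/c!) / Σ_{k=0}^{c} a^k/k!
a^3/3! = 0.117891
Σ terms (k=0..3): 1.00000 + 0.89100 + 0.39694 + 0.11789 = 2.405832
B = 0.117891/2.405832 = 0.049002

Final: 0.049002


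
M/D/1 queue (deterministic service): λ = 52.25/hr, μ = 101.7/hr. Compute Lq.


ρ = 52.25/101.7 = 0.5138
M/D/1: Lq = ρ²/(2(1−ρ)) = 0.2640/(2·0.4862) = 0.27143

Final: 0.27143


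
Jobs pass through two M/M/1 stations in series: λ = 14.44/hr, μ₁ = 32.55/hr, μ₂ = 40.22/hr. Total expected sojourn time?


Each node sees arrival rate λ = 14.44/hr (tandem ⇒ throughput preserved).
W₁ = 1/(μ₁−λ) = 1/(32.55−14.44) = 0.05522 hr
W₂ = 1/(μ₂−λ) = 1/(40.22−14.44) = 0.03879 hr
W_total = W₁ + W₂ = 0.05522 + 0.03879 = 0.09401 hr

Final: 0.09401 hr


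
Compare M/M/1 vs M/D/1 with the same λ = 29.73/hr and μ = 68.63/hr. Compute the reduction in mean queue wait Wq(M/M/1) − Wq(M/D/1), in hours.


ρ = 29.73/68.63 = 0.4332
Wq(M/M/1) = ρ/(μ−λ) = 0.4332/38.90 = 0.01114 hr
Wq(M/D/1) = ρ/(2(μ−λ)) = 0.005568 hr
Savings = 0.01114 − 0.005568 = 0.005568 hr

Final: 0.005568 hr


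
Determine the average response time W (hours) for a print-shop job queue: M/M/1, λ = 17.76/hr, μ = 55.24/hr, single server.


W = 1/(μ−λ) = 1/(55.24 − 17.76) = 1/37.48 = 0.02668 hr

Final: 0.02668 hr


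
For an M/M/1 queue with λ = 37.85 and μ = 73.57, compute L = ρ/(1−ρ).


ρ = λ/μ = 37.85/73.57 = 0.5145
L = ρ/(1−ρ) = 0.5145/(1 − 0.5145) = 0.5145/0.4855 = 1.0596

Final: 1.0596


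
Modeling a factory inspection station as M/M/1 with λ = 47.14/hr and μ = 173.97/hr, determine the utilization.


ρ = λ/μ = 47.14/173.97 = 0.2710

Final: 0.2710


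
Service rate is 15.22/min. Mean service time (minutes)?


Mean service time = 1/μ = 1/15.22 minute = 0.06570 minute
In minutes: 0.06570 × 1 = 0.06570 min

Final: 0.06570 min


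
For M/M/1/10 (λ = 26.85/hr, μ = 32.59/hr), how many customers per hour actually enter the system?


ρ = 0.8239; P_K = (1−ρ)ρ^10/(1−ρ^11) = 0.028794
λ_eff = λ(1 − P_K) = 26.85·(1 − 0.028794) = 26.85·0.971206 = 26.0769 /hr

Final: 26.0769 /hr


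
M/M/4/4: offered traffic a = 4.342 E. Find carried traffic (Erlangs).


B(4,4.342) = 0.342648 (Erlang-B)
Carried load = a(1 − B) = 4.342·(1 − 0.342648) = 4.342·0.657352 = 2.8542 E

Final: 2.8542 Erlangs


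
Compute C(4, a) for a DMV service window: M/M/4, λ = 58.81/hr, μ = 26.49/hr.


a = λ/μ = 2.2201; ρ = a/4 = 0.5550
P₀ = 0.102219 (from M/M/c formula)
C(c,a) = [a^c/(c!(1−ρ))]·P₀ = [24.29276/(24·0.4450)]·0.102219
= 2.27471·0.102219 = 0.232519

Final: 0.232519


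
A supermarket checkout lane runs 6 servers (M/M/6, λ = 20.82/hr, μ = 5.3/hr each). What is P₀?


a = λ/μ = 20.82/5.3 = 3.9283; ρ = a/c = 0.6547
Σ_{k=0}^{5} a^k/k! (terms k=0..5) = 1.00000 + 3.92830 + 7.71578 + 10.10330 + 9.92220 + 7.79548 = 40.46507
Tail: a^6/(6!(1−ρ)) = 3674.76129/(720·0.3453) = 14.78160
P₀ = 1/(40.46507 + 14.78160) = 1/55.24667 = 0.018101

Final: 0.018101


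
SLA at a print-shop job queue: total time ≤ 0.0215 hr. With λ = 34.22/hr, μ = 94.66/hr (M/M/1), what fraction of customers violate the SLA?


W ~ Exponential(μ−λ) for M/M/1.
μ − λ = 94.66 − 34.22 = 60.4400
P(W > t) = e^{−(μ−λ)t} = e^{−1.2995} = 0.272679

Final: 0.272679


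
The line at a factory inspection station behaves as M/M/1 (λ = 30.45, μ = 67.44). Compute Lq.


ρ = 30.45/67.44 = 0.4515
Lq = ρ²/(1−ρ) = 0.2039/0.5485 = 0.3717

Final: 0.3717


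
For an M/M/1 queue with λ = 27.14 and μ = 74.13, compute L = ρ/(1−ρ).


ρ = λ/μ = 27.14/74.13 = 0.3661
L = ρ/(1−ρ) = 0.3661/(1 − 0.3661) = 0.3661/0.6339 = 0.5776

Final: 0.5776


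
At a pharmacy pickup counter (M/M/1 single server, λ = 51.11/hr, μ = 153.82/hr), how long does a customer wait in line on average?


ρ = 51.11/153.82 = 0.3323
Wq = ρ/(μ−λ) = 0.3323/(153.82 − 51.11) = 0.3323/102.71 = 0.003235 hr

Final: 0.003235 hr


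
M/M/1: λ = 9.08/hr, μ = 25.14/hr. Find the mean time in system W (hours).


W = 1/(μ−λ) = 1/(25.14 − 9.08) = 1/16.06 = 0.06227 hr

Final: 0.06227 hr


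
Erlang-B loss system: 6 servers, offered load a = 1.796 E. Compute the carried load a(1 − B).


B(6,1.796) = 0.007756 (Erlang-B)
Carried load = a(1 − B) = 1.796·(1 − 0.007756) = 1.796·0.992244 = 1.7821 E

Final: 1.7821 Erlangs


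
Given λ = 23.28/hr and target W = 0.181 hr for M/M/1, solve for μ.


W = 1/(μ−λ) ⇒ μ − λ = 1/W = 1/0.181 = 5.5249
μ = λ + 1/W = 23.28 + 5.5249 = 28.8049 per hr

Final: 28.8049 /hr


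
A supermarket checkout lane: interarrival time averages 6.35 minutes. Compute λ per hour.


λ = 1/(interarrival time) in consistent units.
1 hour = 60 min, so λ = 60/6.35 = 9.4488 per hour

Final: 9.4488 /hr


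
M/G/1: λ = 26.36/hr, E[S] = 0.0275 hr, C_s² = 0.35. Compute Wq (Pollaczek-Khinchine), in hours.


ρ = λ·E[S] = 26.36·0.0275 = 0.7249
E[S²] = E[S]²(1+C_s²) = 0.0275²·(1+0.35) = 0.001021
Wq = λ·E[S²]/(2(1−ρ)) = 26.36·0.001021/(2·0.2751) = 0.04891 hr

Final: 0.04891 hr


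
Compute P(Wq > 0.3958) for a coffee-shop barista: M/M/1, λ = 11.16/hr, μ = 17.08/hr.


ρ = 11.16/17.08 = 0.6534
P(Wq > t) = ρ·e^{−(μ−λ)t} = 0.6534·e^{−2.3431}
= 0.6534·0.096026 = 0.062743

Final: 0.062743


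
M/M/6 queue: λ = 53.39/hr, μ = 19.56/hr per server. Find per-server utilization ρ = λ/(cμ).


ρ = λ/(cμ) = 53.39/(6·19.56) = 53.39/117.36 = 0.4549

Final: 0.4549


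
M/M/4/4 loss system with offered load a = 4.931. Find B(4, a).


B(c,a) = (a^c/c!) / Σ_{k=0}^{c} a^k/k!
a^4/4! = 24.633650
Σ terms (k=0..4): 1.00000 + 4.93100 + 12.15738 + 19.98268 + 24.63365 = 62.704712
B = 24.633650/62.704712 = 0.392852

Final: 0.392852


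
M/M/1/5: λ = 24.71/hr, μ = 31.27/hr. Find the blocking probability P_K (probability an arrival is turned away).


ρ = λ/μ = 24.71/31.27 = 0.7902
P_K = (1−ρ)ρ^K/(1−ρ^(K+1)) = (0.2098·0.308123)/(1 − 0.243483)
= 0.064640/0.756517 = 0.085444

Final: 0.085444


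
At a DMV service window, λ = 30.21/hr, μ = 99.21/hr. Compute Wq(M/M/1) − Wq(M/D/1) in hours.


ρ = 30.21/99.21 = 0.3045
Wq(M/M/1) = ρ/(μ−λ) = 0.3045/69.00 = 0.004413 hr
Wq(M/D/1) = ρ/(2(μ−λ)) = 0.002207 hr
Savings = 0.004413 − 0.002207 = 0.002207 hr

Final: 0.002207 hr


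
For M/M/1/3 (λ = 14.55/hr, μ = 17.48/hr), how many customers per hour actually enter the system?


ρ = 0.8324; P_K = (1−ρ)ρ^3/(1−ρ^4) = 0.185921
λ_eff = λ(1 − P_K) = 14.55·(1 − 0.185921) = 14.55·0.814079 = 11.8448 /hr

Final: 11.8448 /hr


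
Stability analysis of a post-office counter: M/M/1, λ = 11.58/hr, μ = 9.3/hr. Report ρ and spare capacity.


Total capacity cμ = 1·9.3 = 9.30/hr
ρ = λ/(cμ) = 11.58/9.30 = 1.2452
Stable ⇔ ρ < 1: NO
Spare capacity = cμ − λ = 9.30 − 11.58 = -2.28/hr

Final: ρ = 1.2452; unstable; margin = -2.28/hr


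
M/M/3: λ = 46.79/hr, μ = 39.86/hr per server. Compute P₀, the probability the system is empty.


a = λ/μ = 46.79/39.86 = 1.1739; ρ = a/c = 0.3913
Σ_{k=0}^{2} a^k/k! (terms k=0..2) = 1.00000 + 1.17386 + 0.68897 = 2.86283
Tail: a^3/(3!(1−ρ)) = 1.61751/(6·0.6087) = 0.44288
P₀ = 1/(2.86283 + 0.44288) = 1/3.30571 = 0.302507

Final: 0.302507


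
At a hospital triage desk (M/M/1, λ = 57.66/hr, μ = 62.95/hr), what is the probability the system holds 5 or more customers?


ρ = 57.66/62.95 = 0.9160
P(N ≥ n) = ρ^n = 0.9160^5 = 0.644755

Final: 0.644755


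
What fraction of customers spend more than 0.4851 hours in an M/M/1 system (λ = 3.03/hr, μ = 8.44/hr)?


W ~ Exponential(μ−λ) for M/M/1.
μ − λ = 8.44 − 3.03 = 5.4100
P(W > t) = e^{−(μ−λ)t} = e^{−2.6244} = 0.072484

Final: 0.072484


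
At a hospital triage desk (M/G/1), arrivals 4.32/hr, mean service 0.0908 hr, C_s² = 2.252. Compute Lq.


ρ = λ·E[S] = 4.32·0.0908 = 0.3923
Lq = ρ²(1+C_s²)/(2(1−ρ)) = 0.1539·(1+2.252)/(2·0.6077)
= 0.1539·3.2520/1.2155 = 0.41166

Final: 0.41166


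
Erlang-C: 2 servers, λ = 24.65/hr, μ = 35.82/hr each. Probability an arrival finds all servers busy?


a = λ/μ = 0.6882; ρ = a/2 = 0.3441
P₀ = 0.488005 (from M/M/c formula)
C(c,a) = [a^c/(c!(1−ρ))]·P₀ = [0.47357/(2·0.6559)]·0.488005
= 0.36100·0.488005 = 0.176168

Final: 0.176168


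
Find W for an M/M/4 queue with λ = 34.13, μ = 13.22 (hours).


a = 2.5817; ρ = 0.6454; P₀ = 0.066656
Lq = P₀·a^c·ρ/(c!(1−ρ)²) = 0.63339
Wq = Lq/λ = 0.63339/34.13 = 0.01856 hr
W = Wq + 1/μ = 0.01856 + 0.07564 = 0.09420 hr

Final: 0.09420 hr


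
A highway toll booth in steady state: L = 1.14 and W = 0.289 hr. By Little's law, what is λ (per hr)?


λ = L/W = 1.14/0.289 = 3.9446 /hr

Final: 3.9446 /hr


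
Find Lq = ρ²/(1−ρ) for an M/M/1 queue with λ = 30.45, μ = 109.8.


ρ = 30.45/109.8 = 0.2773
Lq = ρ²/(1−ρ) = 0.07691/0.7227 = 0.1064

Final: 0.1064


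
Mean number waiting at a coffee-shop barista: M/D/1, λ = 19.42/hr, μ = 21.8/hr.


ρ = 19.42/21.8 = 0.8908
M/D/1: Lq = ρ²/(2(1−ρ)) = 0.7936/(2·0.1092) = 3.63442

Final: 3.63442


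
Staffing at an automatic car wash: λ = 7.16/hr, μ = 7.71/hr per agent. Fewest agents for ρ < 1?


Stability requires cμ > λ ⇔ c > λ/μ.
λ/μ = 7.16/7.71 = 0.9287
Minimum integer c = ⌊0.9287⌋ + 1 = 1
Check: 1·7.71 = 7.71 > 7.16, while 0·7.71 = 0.00 ≤ 7.16

Final: 1 servers


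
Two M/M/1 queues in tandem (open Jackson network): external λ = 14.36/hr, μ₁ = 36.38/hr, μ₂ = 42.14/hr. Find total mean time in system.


Each node sees arrival rate λ = 14.36/hr (tandem ⇒ throughput preserved).
W₁ = 1/(μ₁−λ) = 1/(36.38−14.36) = 0.04541 hr
W₂ = 1/(μ₂−λ) = 1/(42.14−14.36) = 0.03600 hr
W_total = W₁ + W₂ = 0.04541 + 0.03600 = 0.08141 hr

Final: 0.08141 hr


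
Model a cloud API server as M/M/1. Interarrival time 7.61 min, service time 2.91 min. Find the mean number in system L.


λ = 60/7.61 = 7.8844 /hr
μ = 60/2.91 = 20.6186 /hr
ρ = λ/μ = 7.8844/20.6186 = 0.3824
L = ρ/(1−ρ) = 0.3824/0.6176 = 0.6191

Final: 0.6191


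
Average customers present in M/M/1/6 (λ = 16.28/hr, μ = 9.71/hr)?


ρ = 16.28/9.71 = 1.6766
L = ρ[1 − (K+1)ρ^K + Kρ^(K+1)] / [(1−ρ)(1−ρ^(K+1))]
Numerator: 1.6766·(1 − 7·22.213195 + 6·37.243132) = 115.630633
Denominator: (-0.6766)·(-36.243132) = 24.522902
L = 115.630633/24.522902 = 4.7152

Final: 4.7152


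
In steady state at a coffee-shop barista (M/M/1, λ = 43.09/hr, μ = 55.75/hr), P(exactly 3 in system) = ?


ρ = 43.09/55.75 = 0.7729
P_n = (1−ρ)·ρ^n = (1 − 0.7729)·0.7729^3 = 0.2271·0.461737 = 0.104854

Final: 0.104854


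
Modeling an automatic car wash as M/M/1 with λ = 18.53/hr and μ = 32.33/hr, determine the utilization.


ρ = λ/μ = 18.53/32.33 = 0.5732

Final: 0.5732


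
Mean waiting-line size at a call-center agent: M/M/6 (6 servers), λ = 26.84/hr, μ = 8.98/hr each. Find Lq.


a = λ/μ = 2.9889; ρ = a/6 = 0.4981
P₀ = 0.049526
Lq = P₀·a^c·ρ / (c!·(1−ρ)²) = 0.049526·712.91385·0.4981/(720·0.25186)
= 0.09699

Final: 0.09699


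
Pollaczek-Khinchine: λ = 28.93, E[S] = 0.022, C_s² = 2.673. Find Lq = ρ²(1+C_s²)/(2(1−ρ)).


ρ = λ·E[S] = 28.93·0.022 = 0.6365
Lq = ρ²(1+C_s²)/(2(1−ρ)) = 0.4051·(1+2.673)/(2·0.3635)
= 0.4051·3.6730/0.7271 = 2.04635

Final: 2.04635


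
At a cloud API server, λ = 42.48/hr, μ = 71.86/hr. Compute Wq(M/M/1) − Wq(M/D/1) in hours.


ρ = 42.48/71.86 = 0.5911
Wq(M/M/1) = ρ/(μ−λ) = 0.5911/29.38 = 0.02012 hr
Wq(M/D/1) = ρ/(2(μ−λ)) = 0.01006 hr
Savings = 0.02012 − 0.01006 = 0.01006 hr

Final: 0.01006 hr


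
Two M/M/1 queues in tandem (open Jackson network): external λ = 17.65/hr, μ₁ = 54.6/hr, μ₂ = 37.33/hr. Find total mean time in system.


Each node sees arrival rate λ = 17.65/hr (tandem ⇒ throughput preserved).
W₁ = 1/(μ₁−λ) = 1/(54.6−17.65) = 0.02706 hr
W₂ = 1/(μ₂−λ) = 1/(37.33−17.65) = 0.05081 hr
W_total = W₁ + W₂ = 0.02706 + 0.05081 = 0.07788 hr

Final: 0.07788 hr


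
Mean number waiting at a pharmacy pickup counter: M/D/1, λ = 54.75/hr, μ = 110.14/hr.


ρ = 54.75/110.14 = 0.4971
M/D/1: Lq = ρ²/(2(1−ρ)) = 0.2471/(2·0.5029) = 0.24568

Final: 0.24568


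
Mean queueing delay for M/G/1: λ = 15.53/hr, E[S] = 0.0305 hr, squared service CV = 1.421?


ρ = λ·E[S] = 15.53·0.0305 = 0.4737
E[S²] = E[S]²(1+C_s²) = 0.0305²·(1+1.421) = 0.002252
Wq = λ·E[S²]/(2(1−ρ)) = 15.53·0.002252/(2·0.5263) = 0.03323 hr

Final: 0.03323 hr


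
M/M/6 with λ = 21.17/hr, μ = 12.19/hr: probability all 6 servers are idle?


a = λ/μ = 21.17/12.19 = 1.7367; ρ = a/c = 0.2894
Σ_{k=0}^{5} a^k/k! (terms k=0..5) = 1.00000 + 1.73667 + 1.50801 + 0.87297 + 0.37902 + 0.13165 = 5.62831
Tail: a^6/(6!(1−ρ)) = 27.43487/(720·0.7106) = 0.05363
P₀ = 1/(5.62831 + 0.05363) = 1/5.68194 = 0.175996

Final: 0.175996


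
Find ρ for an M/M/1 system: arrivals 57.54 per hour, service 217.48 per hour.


ρ = λ/μ = 57.54/217.48 = 0.2646

Final: 0.2646


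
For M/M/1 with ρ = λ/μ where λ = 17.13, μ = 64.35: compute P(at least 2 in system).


ρ = 17.13/64.35 = 0.2662
P(N ≥ n) = ρ^n = 0.2662^2 = 0.070863

Final: 0.070863


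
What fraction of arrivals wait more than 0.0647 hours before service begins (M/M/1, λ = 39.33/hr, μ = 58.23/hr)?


ρ = 39.33/58.23 = 0.6754
P(Wq > t) = ρ·e^{−(μ−λ)t} = 0.6754·e^{−1.2228}
= 0.6754·0.294396 = 0.198842

Final: 0.198842


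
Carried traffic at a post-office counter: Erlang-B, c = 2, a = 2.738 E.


B(2,2.738) = 0.500689 (Erlang-B)
Carried load = a(1 − B) = 2.738·(1 − 0.500689) = 2.738·0.499311 = 1.3671 E

Final: 1.3671 Erlangs


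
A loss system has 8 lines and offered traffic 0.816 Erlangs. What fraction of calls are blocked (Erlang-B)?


B(c,a) = (a^c/c!) / Σ_{k=0}^{c} a^k/k!
a^8/8! = 0.000004875
Σ terms (k=0..8): 1.00000 + 0.81600 + 0.33293 + 0.09056 + 0.01847 + 0.003015 + 0.0004100 + 0.00004780 + 0.000004875 = 2.261435
B = 0.000004875/2.261435 = 0.000002156

Final: 0.000002156


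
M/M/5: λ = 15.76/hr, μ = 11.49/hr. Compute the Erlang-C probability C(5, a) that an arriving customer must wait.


a = λ/μ = 1.3716; ρ = a/5 = 0.2743
P₀ = 0.253445 (from M/M/c formula)
C(c,a) = [a^c/(c!(1−ρ))]·P₀ = [4.85491/(120·0.7257)]·0.253445
= 0.05575·0.253445 = 0.014130

Final: 0.014130


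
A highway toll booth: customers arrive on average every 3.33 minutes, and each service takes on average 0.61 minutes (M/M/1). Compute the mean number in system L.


λ = 60/3.33 = 18.0180 /hr
μ = 60/0.61 = 98.3607 /hr
ρ = λ/μ = 18.0180/98.3607 = 0.1832
L = ρ/(1−ρ) = 0.1832/0.8168 = 0.2243

Final: 0.2243


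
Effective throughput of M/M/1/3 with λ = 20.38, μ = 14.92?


ρ = 1.3660; P_K = (1−ρ)ρ^3/(1−ρ^4) = 0.375881
λ_eff = λ(1 − P_K) = 20.38·(1 − 0.375881) = 20.38·0.624119 = 12.7195 /hr

Final: 12.7195 /hr


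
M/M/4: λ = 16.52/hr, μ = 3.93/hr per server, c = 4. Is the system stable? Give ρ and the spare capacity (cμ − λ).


Total capacity cμ = 4·3.93 = 15.72/hr
ρ = λ/(cμ) = 16.52/15.72 = 1.0509
Stable ⇔ ρ < 1: NO
Spare capacity = cμ − λ = 15.72 − 16.52 = -0.80/hr

Final: ρ = 1.0509; unstable; margin = -0.80/hr


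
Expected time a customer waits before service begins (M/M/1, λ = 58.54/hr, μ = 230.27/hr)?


ρ = 58.54/230.27 = 0.2542
Wq = ρ/(μ−λ) = 0.2542/(230.27 − 58.54) = 0.2542/171.73 = 0.001480 hr

Final: 0.001480 hr


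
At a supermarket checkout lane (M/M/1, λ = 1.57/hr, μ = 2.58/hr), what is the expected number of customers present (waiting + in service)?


ρ = λ/μ = 1.57/2.58 = 0.6085
L = ρ/(1−ρ) = 0.6085/(1 − 0.6085) = 0.6085/0.3915 = 1.5545

Final: 1.5545


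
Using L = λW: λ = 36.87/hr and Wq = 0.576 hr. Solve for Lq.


Lq = λWq = 36.87·0.576 = 21.2371

Final: 21.2371


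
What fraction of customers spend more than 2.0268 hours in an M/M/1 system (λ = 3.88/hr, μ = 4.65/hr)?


W ~ Exponential(μ−λ) for M/M/1.
μ − λ = 4.65 − 3.88 = 0.7700
P(W > t) = e^{−(μ−λ)t} = e^{−1.5606} = 0.210002

Final: 0.210002


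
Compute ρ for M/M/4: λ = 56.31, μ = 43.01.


ρ = λ/(cμ) = 56.31/(4·43.01) = 56.31/172.04 = 0.3273

Final: 0.3273


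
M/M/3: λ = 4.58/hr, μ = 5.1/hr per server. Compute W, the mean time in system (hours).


a = 0.8980; ρ = 0.2993; P₀ = 0.404276
Lq = P₀·a^c·ρ/(c!(1−ρ)²) = 0.02976
Wq = Lq/λ = 0.02976/4.58 = 0.006497 hr
W = Wq + 1/μ = 0.006497 + 0.19608 = 0.20258 hr

Final: 0.20258 hr


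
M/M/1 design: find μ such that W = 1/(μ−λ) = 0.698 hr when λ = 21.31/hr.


W = 1/(μ−λ) ⇒ μ − λ = 1/W = 1/0.698 = 1.4327
μ = λ + 1/W = 21.31 + 1.4327 = 22.7427 per hr

Final: 22.7427 /hr


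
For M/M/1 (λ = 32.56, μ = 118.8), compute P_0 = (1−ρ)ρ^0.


ρ = 32.56/118.8 = 0.2741
P_n = (1−ρ)·ρ^n = (1 − 0.2741)·0.2741^0 = 0.7259·1.000000 = 0.725926

Final: 0.725926


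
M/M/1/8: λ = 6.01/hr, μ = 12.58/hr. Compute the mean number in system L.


ρ = 6.01/12.58 = 0.4777
L = ρ[1 − (K+1)ρ^K + Kρ^(K+1)] / [(1−ρ)(1−ρ^(K+1))]
Numerator: 0.4777·(1 − 9·0.002714 + 8·0.001296) = 0.471030
Denominator: (0.5223)·(0.998704) = 0.521580
L = 0.471030/0.521580 = 0.9031

Final: 0.9031


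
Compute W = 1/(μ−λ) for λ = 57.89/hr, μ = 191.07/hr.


W = 1/(μ−λ) = 1/(191.07 − 57.89) = 1/133.18 = 0.007509 hr

Final: 0.007509 hr


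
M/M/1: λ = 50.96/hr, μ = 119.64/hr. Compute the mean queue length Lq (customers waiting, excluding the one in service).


ρ = 50.96/119.64 = 0.4259
Lq = ρ²/(1−ρ) = 0.1814/0.5741 = 0.3160

Final: 0.3160


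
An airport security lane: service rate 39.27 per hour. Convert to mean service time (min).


Mean service time = 1/μ = 1/39.27 hour = 0.02546 hour
In minutes: 0.02546 × 60 = 1.5279 min

Final: 1.5279 min


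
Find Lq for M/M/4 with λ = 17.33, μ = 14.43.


a = λ/μ = 1.2010; ρ = a/4 = 0.3002
P₀ = 0.299877
Lq = P₀·a^c·ρ / (c!·(1−ρ)²) = 0.299877·2.08031·0.3002/(24·0.48966)
= 0.01594

Final: 0.01594


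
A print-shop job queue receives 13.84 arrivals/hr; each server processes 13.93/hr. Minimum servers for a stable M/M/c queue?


Stability requires cμ > λ ⇔ c > λ/μ.
λ/μ = 13.84/13.93 = 0.9935
Minimum integer c = ⌊0.9935⌋ + 1 = 1
Check: 1·13.93 = 13.93 > 13.84, while 0·13.93 = 0.00 ≤ 13.84

Final: 1 servers


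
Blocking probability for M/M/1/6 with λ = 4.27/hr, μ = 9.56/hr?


ρ = λ/μ = 4.27/9.56 = 0.4467
P_K = (1−ρ)ρ^K/(1−ρ^(K+1)) = (0.5533·0.007940)/(1 − 0.003546)
= 0.004394/0.996454 = 0.004409

Final: 0.004409


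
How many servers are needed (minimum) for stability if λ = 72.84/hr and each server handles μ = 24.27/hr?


Stability requires cμ > λ ⇔ c > λ/μ.
λ/μ = 72.84/24.27 = 3.0012
Minimum integer c = ⌊3.0012⌋ + 1 = 4
Check: 4·24.27 = 97.08 > 72.84, while 3·24.27 = 72.81 ≤ 72.84

Final: 4 servers


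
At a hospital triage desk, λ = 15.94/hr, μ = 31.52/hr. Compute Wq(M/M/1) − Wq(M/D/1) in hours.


ρ = 15.94/31.52 = 0.5057
Wq(M/M/1) = ρ/(μ−λ) = 0.5057/15.58 = 0.03246 hr
Wq(M/D/1) = ρ/(2(μ−λ)) = 0.01623 hr
Savings = 0.03246 − 0.01623 = 0.01623 hr

Final: 0.01623 hr


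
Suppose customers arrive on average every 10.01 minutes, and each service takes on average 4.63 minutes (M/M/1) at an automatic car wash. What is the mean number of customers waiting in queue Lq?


λ = 60/10.01 = 5.9940 /hr
μ = 60/4.63 = 12.9590 /hr
ρ = λ/μ = 5.9940/12.9590 = 0.4625
Lq = ρ²/(1−ρ) = 0.2139/0.5375 = 0.3981

Final: 0.3981


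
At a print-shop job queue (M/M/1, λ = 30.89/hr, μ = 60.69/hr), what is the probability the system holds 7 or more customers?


ρ = 30.89/60.69 = 0.5090
P(N ≥ n) = ρ^n = 0.5090^7 = 0.008849

Final: 0.008849


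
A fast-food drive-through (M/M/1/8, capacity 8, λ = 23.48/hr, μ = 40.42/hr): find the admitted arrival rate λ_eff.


ρ = 0.5809; P_K = (1−ρ)ρ^8/(1−ρ^9) = 0.005475
λ_eff = λ(1 − P_K) = 23.48·(1 − 0.005475) = 23.48·0.994525 = 23.3514 /hr

Final: 23.3514 /hr


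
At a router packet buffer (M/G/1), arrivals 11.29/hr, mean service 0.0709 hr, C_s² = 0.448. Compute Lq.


ρ = λ·E[S] = 11.29·0.0709 = 0.8005
Lq = ρ²(1+C_s²)/(2(1−ρ)) = 0.6407·(1+0.448)/(2·0.1995)
= 0.6407·1.4480/0.3991 = 2.32483

Final: 2.32483


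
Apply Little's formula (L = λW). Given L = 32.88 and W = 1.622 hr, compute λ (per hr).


λ = L/W = 32.88/1.622 = 20.2713 /hr

Final: 20.2713 /hr


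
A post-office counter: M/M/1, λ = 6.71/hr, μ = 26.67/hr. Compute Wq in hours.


ρ = 6.71/26.67 = 0.2516
Wq = ρ/(μ−λ) = 0.2516/(26.67 − 6.71) = 0.2516/19.96 = 0.01260 hr

Final: 0.01260 hr


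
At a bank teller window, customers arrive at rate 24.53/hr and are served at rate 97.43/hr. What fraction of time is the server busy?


ρ = λ/μ = 24.53/97.43 = 0.2518

Final: 0.2518


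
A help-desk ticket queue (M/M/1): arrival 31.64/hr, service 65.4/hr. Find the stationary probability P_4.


ρ = 31.64/65.4 = 0.4838
P_n = (1−ρ)·ρ^n = (1 − 0.4838)·0.4838^4 = 0.5162·0.054782 = 0.028279

Final: 0.028279


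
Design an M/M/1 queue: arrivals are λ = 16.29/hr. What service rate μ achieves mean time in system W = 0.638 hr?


W = 1/(μ−λ) ⇒ μ − λ = 1/W = 1/0.638 = 1.5674
μ = λ + 1/W = 16.29 + 1.5674 = 17.8574 per hr

Final: 17.8574 /hr


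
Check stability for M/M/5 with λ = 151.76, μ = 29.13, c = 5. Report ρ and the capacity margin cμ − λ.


Total capacity cμ = 5·29.13 = 145.65/hr
ρ = λ/(cμ) = 151.76/145.65 = 1.0419
Stable ⇔ ρ < 1: NO
Spare capacity = cμ − λ = 145.65 − 151.76 = -6.11/hr

Final: ρ = 1.0419; unstable; margin = -6.11/hr


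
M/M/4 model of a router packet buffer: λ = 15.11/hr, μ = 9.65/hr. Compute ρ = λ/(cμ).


ρ = λ/(cμ) = 15.11/(4·9.65) = 15.11/38.60 = 0.3915

Final: 0.3915


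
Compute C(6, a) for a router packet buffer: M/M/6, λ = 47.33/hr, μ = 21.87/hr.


a = λ/μ = 2.1642; ρ = a/6 = 0.3607
P₀ = 0.114573 (from M/M/c formula)
C(c,a) = [a^c/(c!(1−ρ))]·P₀ = [102.73687/(720·0.6393)]·0.114573
= 0.22319·0.114573 = 0.025572

Final: 0.025572


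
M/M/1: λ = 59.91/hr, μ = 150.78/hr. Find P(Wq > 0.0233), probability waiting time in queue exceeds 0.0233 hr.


ρ = 59.91/150.78 = 0.3973
P(Wq > t) = ρ·e^{−(μ−λ)t} = 0.3973·e^{−2.1173}
= 0.3973·0.120360 = 0.047823

Final: 0.047823


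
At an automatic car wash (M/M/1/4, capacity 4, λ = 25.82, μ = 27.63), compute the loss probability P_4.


ρ = λ/μ = 25.82/27.63 = 0.9345
P_K = (1−ρ)ρ^K/(1−ρ^(K+1)) = (0.06551·0.762608)/(1 − 0.712651)
= 0.049957/0.287349 = 0.173856

Final: 0.173856


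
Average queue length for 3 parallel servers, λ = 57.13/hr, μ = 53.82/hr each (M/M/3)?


a = λ/μ = 1.0615; ρ = a/3 = 0.3538
P₀ = 0.340901
Lq = P₀·a^c·ρ / (c!·(1−ρ)²) = 0.340901·1.19608·0.3538/(6·0.41753)
= 0.05759

Final: 0.05759


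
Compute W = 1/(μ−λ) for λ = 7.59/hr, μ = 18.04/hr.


W = 1/(μ−λ) = 1/(18.04 − 7.59) = 1/10.45 = 0.09569 hr

Final: 0.09569 hr


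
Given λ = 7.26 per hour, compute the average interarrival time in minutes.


Mean interarrival time = 1/λ = 1/7.26 hour = 0.13774 hour
In minutes: 0.13774 × 60 = 8.2645 min

Final: 8.2645 min


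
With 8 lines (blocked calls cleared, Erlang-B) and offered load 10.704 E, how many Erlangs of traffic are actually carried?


B(8,10.704) = 0.370089 (Erlang-B)
Carried load = a(1 − B) = 10.704·(1 − 0.370089) = 10.704·0.629911 = 6.7426 E

Final: 6.7426 Erlangs


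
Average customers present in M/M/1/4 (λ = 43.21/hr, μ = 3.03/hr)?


ρ = 43.21/3.03 = 14.2607
L = ρ[1 − (K+1)ρ^K + Kρ^(K+1)] / [(1−ρ)(1−ρ^(K+1))]
Numerator: 14.2607·(1 − 5·41358.668747 + 4·589804.645725) = 30695160.988251
Denominator: (-13.2607)·(-589803.645725) = 7821224.582586
L = 30695160.988251/7821224.582586 = 3.9246

Final: 3.9246


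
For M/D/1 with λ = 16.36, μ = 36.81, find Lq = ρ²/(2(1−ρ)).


ρ = 16.36/36.81 = 0.4444
M/D/1: Lq = ρ²/(2(1−ρ)) = 0.1975/(2·0.5556) = 0.17778

Final: 0.17778


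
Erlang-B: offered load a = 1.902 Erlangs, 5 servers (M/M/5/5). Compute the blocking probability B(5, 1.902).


B(c,a) = (a^c/c!) / Σ_{k=0}^{c} a^k/k!
a^5/5! = 0.207430
Σ terms (k=0..5): 1.00000 + 1.90200 + 1.80880 + 1.14678 + 0.54529 + 0.20743 = 6.610306
B = 0.207430/6.610306 = 0.031380

Final: 0.031380


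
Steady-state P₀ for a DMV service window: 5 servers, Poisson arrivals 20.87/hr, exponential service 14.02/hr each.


a = λ/μ = 20.87/14.02 = 1.4886; ρ = a/c = 0.2977
Σ_{k=0}^{4} a^k/k! (terms k=0..4) = 1.00000 + 1.48859 + 1.10795 + 0.54976 + 0.20459 = 4.35088
Tail: a^5/(5!(1−ρ)) = 7.30924/(120·0.7023) = 0.08673
P₀ = 1/(4.35088 + 0.08673) = 1/4.43762 = 0.225346

Final: 0.225346


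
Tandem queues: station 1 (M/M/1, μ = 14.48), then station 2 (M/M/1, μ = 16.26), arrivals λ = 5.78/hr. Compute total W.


Each node sees arrival rate λ = 5.78/hr (tandem ⇒ throughput preserved).
W₁ = 1/(μ₁−λ) = 1/(14.48−5.78) = 0.11494 hr
W₂ = 1/(μ₂−λ) = 1/(16.26−5.78) = 0.09542 hr
W_total = W₁ + W₂ = 0.11494 + 0.09542 = 0.21036 hr

Final: 0.21036 hr


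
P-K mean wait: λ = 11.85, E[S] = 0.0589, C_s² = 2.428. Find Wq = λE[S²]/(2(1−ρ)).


ρ = λ·E[S] = 11.85·0.0589 = 0.6980
E[S²] = E[S]²(1+C_s²) = 0.0589²·(1+2.428) = 0.011892
Wq = λ·E[S²]/(2(1−ρ)) = 11.85·0.011892/(2·0.3020) = 0.23329 hr

Final: 0.23329 hr


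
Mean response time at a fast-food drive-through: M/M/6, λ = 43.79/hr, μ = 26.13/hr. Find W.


a = 1.6759; ρ = 0.2793; P₀ = 0.187055
Lq = P₀·a^c·ρ/(c!(1−ρ)²) = 0.003095
Wq = Lq/λ = 0.003095/43.79 = 0.00007067 hr
W = Wq + 1/μ = 0.00007067 + 0.03827 = 0.03834 hr

Final: 0.03834 hr


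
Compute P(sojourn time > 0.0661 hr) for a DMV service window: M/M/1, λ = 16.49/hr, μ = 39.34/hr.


W ~ Exponential(μ−λ) for M/M/1.
μ − λ = 39.34 − 16.49 = 22.8500
P(W > t) = e^{−(μ−λ)t} = e^{−1.5104} = 0.220825

Final: 0.220825


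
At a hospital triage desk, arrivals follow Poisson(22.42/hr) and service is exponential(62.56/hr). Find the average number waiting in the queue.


ρ = 22.42/62.56 = 0.3584
Lq = ρ²/(1−ρ) = 0.1284/0.6416 = 0.2002

Final: 0.2002


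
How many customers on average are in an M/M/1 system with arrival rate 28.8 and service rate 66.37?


ρ = λ/μ = 28.8/66.37 = 0.4339
L = ρ/(1−ρ) = 0.4339/(1 − 0.4339) = 0.4339/0.5661 = 0.7666

Final: 0.7666


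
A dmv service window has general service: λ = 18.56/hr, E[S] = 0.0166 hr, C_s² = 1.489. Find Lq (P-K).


ρ = λ·E[S] = 18.56·0.0166 = 0.3081
Lq = ρ²(1+C_s²)/(2(1−ρ)) = 0.09492·(1+1.489)/(2·0.6919)
= 0.09492·2.4890/1.3838 = 0.17073

Final: 0.17073


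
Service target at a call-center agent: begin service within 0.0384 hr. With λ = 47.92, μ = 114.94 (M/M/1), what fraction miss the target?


ρ = 47.92/114.94 = 0.4169
P(Wq > t) = ρ·e^{−(μ−λ)t} = 0.4169·e^{−2.5736}
= 0.4169·0.076263 = 0.031795

Final: 0.031795


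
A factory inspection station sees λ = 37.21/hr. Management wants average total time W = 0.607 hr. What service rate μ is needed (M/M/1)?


W = 1/(μ−λ) ⇒ μ − λ = 1/W = 1/0.607 = 1.6474
μ = λ + 1/W = 37.21 + 1.6474 = 38.8574 per hr

Final: 38.8574 /hr


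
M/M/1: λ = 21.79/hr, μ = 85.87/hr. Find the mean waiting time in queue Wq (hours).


ρ = 21.79/85.87 = 0.2538
Wq = ρ/(μ−λ) = 0.2538/(85.87 − 21.79) = 0.2538/64.08 = 0.003960 hr

Final: 0.003960 hr


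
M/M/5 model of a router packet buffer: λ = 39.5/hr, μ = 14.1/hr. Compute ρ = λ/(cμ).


ρ = λ/(cμ) = 39.5/(5·14.1) = 39.5/70.50 = 0.5603

Final: 0.5603


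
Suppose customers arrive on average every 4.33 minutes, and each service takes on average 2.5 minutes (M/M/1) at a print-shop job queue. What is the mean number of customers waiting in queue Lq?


λ = 60/4.33 = 13.8568 /hr
μ = 60/2.5 = 24.0000 /hr
ρ = λ/μ = 13.8568/24.0000 = 0.5774
Lq = ρ²/(1−ρ) = 0.3334/0.4226 = 0.7888

Final: 0.7888


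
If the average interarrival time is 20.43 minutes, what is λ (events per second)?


λ = 1/(interarrival time) in consistent units.
1 second = 0.0166667 min, so λ = 0.0166667/20.43 = 0.0008158 per second

Final: 0.0008158 /sec


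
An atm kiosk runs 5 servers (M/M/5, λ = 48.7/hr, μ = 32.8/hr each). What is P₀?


a = λ/μ = 48.7/32.8 = 1.4848; ρ = a/c = 0.2970
Σ_{k=0}^{4} a^k/k! (terms k=0..4) = 1.00000 + 1.48476 + 1.10225 + 0.54552 + 0.20249 = 4.33502
Tail: a^5/(5!(1−ρ)) = 7.21565/(120·0.7030) = 0.08553
P₀ = 1/(4.33502 + 0.08553) = 1/4.42055 = 0.226216

Final: 0.226216


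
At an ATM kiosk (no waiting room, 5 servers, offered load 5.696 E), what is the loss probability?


B(c,a) = (a^c/c!) / Σ_{k=0}^{c} a^k/k!
a^5/5! = 49.965318
Σ terms (k=0..5): 1.00000 + 5.69600 + 16.22221 + 30.80057 + 43.86001 + 49.96532 = 147.544097
B = 49.965318/147.544097 = 0.338647

Final: 0.338647


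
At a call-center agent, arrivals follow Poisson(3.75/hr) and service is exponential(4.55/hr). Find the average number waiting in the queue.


ρ = 3.75/4.55 = 0.8242
Lq = ρ²/(1−ρ) = 0.6793/0.1758 = 3.8633

Final: 3.8633


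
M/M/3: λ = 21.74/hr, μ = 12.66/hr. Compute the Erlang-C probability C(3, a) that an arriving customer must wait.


a = λ/μ = 1.7172; ρ = a/3 = 0.5724
P₀ = 0.162195 (from M/M/c formula)
C(c,a) = [a^c/(c!(1−ρ))]·P₀ = [5.06381/(6·0.4276)]·0.162195
= 1.97376·0.162195 = 0.320135

Final: 0.320135


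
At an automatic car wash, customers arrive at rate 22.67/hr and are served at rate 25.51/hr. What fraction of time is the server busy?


ρ = λ/μ = 22.67/25.51 = 0.8887

Final: 0.8887


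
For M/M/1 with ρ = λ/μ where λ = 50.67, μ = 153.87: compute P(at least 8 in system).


ρ = 50.67/153.87 = 0.3293
P(N ≥ n) = ρ^n = 0.3293^8 = 0.0001383

Final: 0.0001383


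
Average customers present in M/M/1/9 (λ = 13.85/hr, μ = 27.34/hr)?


ρ = 13.85/27.34 = 0.5066
L = ρ[1 − (K+1)ρ^K + Kρ^(K+1)] / [(1−ρ)(1−ρ^(K+1))]
Numerator: 0.5066·(1 − 10·0.002197 + 9·0.001113) = 0.500528
Denominator: (0.4934)·(0.998887) = 0.492867
L = 0.500528/0.492867 = 1.0155

Final: 1.0155


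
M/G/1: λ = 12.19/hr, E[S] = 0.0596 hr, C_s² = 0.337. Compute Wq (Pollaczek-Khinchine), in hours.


ρ = λ·E[S] = 12.19·0.0596 = 0.7265
E[S²] = E[S]²(1+C_s²) = 0.0596²·(1+0.337) = 0.004749
Wq = λ·E[S²]/(2(1−ρ)) = 12.19·0.004749/(2·0.2735) = 0.10585 hr

Final: 0.10585 hr


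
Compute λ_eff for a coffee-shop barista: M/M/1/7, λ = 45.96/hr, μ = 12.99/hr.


ρ = 3.5381; P_K = (1−ρ)ρ^7/(1−ρ^8) = 0.717392
λ_eff = λ(1 − P_K) = 45.96·(1 − 0.717392) = 45.96·0.282608 = 12.9887 /hr

Final: 12.9887 /hr


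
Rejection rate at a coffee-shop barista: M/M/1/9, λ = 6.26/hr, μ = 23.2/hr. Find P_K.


ρ = λ/μ = 6.26/23.2 = 0.2698
P_K = (1−ρ)ρ^K/(1−ρ^(K+1)) = (0.7302·0.000007582)/(1 − 0.000002046)
= 0.000005536/0.999998 = 0.000005536

Final: 0.000005536


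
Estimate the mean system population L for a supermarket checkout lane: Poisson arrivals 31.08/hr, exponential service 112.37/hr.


ρ = λ/μ = 31.08/112.37 = 0.2766
L = ρ/(1−ρ) = 0.2766/(1 − 0.2766) = 0.2766/0.7234 = 0.3823

Final: 0.3823


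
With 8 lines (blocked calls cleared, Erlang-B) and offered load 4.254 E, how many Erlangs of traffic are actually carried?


B(8,4.254) = 0.038955 (Erlang-B)
Carried load = a(1 − B) = 4.254·(1 − 0.038955) = 4.254·0.961045 = 4.0883 E

Final: 4.0883 Erlangs


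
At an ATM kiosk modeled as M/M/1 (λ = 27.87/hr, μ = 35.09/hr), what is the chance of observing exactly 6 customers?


ρ = 27.87/35.09 = 0.7942
P_n = (1−ρ)·ρ^n = (1 − 0.7942)·0.7942^6 = 0.2058·0.251028 = 0.051651

Final: 0.051651


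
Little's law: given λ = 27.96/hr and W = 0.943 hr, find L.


L = λW = 27.96·0.943 = 26.3663

Final: 26.3663


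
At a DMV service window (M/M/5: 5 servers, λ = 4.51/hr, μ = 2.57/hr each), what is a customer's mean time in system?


a = 1.7549; ρ = 0.3510; P₀ = 0.172290
Lq = P₀·a^c·ρ/(c!(1−ρ)²) = 0.01991
Wq = Lq/λ = 0.01991/4.51 = 0.004414 hr
W = Wq + 1/μ = 0.004414 + 0.38911 = 0.39352 hr

Final: 0.39352 hr


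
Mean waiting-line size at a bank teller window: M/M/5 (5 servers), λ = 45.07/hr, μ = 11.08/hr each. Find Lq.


a = λ/μ = 4.0677; ρ = a/5 = 0.8135
P₀ = 0.011664
Lq = P₀·a^c·ρ / (c!·(1−ρ)²) = 0.011664·1113.62504·0.8135/(120·0.03477)
= 2.53276

Final: 2.53276


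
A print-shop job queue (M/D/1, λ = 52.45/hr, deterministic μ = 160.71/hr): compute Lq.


ρ = 52.45/160.71 = 0.3264
M/D/1: Lq = ρ²/(2(1−ρ)) = 0.1065/(2·0.6736) = 0.07906

Final: 0.07906


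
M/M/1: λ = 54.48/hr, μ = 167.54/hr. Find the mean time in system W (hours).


W = 1/(μ−λ) = 1/(167.54 − 54.48) = 1/113.06 = 0.008845 hr

Final: 0.008845 hr


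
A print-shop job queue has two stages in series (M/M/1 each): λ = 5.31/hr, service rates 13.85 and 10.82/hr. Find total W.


Each node sees arrival rate λ = 5.31/hr (tandem ⇒ throughput preserved).
W₁ = 1/(μ₁−λ) = 1/(13.85−5.31) = 0.11710 hr
W₂ = 1/(μ₂−λ) = 1/(10.82−5.31) = 0.18149 hr
W_total = W₁ + W₂ = 0.11710 + 0.18149 = 0.29858 hr

Final: 0.29858 hr


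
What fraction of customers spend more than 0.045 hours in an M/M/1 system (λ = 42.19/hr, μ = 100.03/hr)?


W ~ Exponential(μ−λ) for M/M/1.
μ − λ = 100.03 − 42.19 = 57.8400
P(W > t) = e^{−(μ−λ)t} = e^{−2.6028} = 0.074066

Final: 0.074066


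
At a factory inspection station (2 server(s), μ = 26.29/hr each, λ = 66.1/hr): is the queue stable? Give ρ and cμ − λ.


Total capacity cμ = 2·26.29 = 52.58/hr
ρ = λ/(cμ) = 66.1/52.58 = 1.2571
Stable ⇔ ρ < 1: NO
Spare capacity = cμ − λ = 52.58 − 66.1 = -13.52/hr

Final: ρ = 1.2571; unstable; margin = -13.52/hr


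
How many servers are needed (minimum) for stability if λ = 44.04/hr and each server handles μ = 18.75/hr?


Stability requires cμ > λ ⇔ c > λ/μ.
λ/μ = 44.04/18.75 = 2.3488
Minimum integer c = ⌊2.3488⌋ + 1 = 3
Check: 3·18.75 = 56.25 > 44.04, while 2·18.75 = 37.50 ≤ 44.04

Final: 3 servers


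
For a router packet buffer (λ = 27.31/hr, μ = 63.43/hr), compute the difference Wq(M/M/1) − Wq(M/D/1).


ρ = 27.31/63.43 = 0.4306
Wq(M/M/1) = ρ/(μ−λ) = 0.4306/36.12 = 0.01192 hr
Wq(M/D/1) = ρ/(2(μ−λ)) = 0.005960 hr
Savings = 0.01192 − 0.005960 = 0.005960 hr

Final: 0.005960 hr


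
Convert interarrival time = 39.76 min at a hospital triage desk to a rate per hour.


λ = 1/(interarrival time) in consistent units.
1 hour = 60 min, so λ = 60/39.76 = 1.5091 per hour

Final: 1.5091 /hr


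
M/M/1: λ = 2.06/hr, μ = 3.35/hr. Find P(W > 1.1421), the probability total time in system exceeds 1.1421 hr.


W ~ Exponential(μ−λ) for M/M/1.
μ − λ = 3.35 − 2.06 = 1.2900
P(W > t) = e^{−(μ−λ)t} = e^{−1.4733} = 0.229166

Final: 0.229166


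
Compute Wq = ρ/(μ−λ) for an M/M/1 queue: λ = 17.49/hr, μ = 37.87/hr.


ρ = 17.49/37.87 = 0.4618
Wq = ρ/(μ−λ) = 0.4618/(37.87 − 17.49) = 0.4618/20.38 = 0.02266 hr

Final: 0.02266 hr


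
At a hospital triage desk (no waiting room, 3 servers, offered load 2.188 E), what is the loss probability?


B(c,a) = (a^c/c!) / Σ_{k=0}^{c} a^k/k!
a^3/3! = 1.745785
Σ terms (k=0..3): 1.00000 + 2.18800 + 2.39367 + 1.74578 = 7.327457
B = 1.745785/7.327457 = 0.238252

Final: 0.238252


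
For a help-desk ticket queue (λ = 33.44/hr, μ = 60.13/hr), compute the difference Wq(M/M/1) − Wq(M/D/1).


ρ = 33.44/60.13 = 0.5561
Wq(M/M/1) = ρ/(μ−λ) = 0.5561/26.69 = 0.02084 hr
Wq(M/D/1) = ρ/(2(μ−λ)) = 0.01042 hr
Savings = 0.02084 − 0.01042 = 0.01042 hr

Final: 0.01042 hr


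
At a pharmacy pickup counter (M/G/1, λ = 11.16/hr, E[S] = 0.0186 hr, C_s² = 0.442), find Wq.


ρ = λ·E[S] = 11.16·0.0186 = 0.2076
E[S²] = E[S]²(1+C_s²) = 0.0186²·(1+0.442) = 0.0004989
Wq = λ·E[S²]/(2(1−ρ)) = 11.16·0.0004989/(2·0.7924) = 0.003513 hr

Final: 0.003513 hr


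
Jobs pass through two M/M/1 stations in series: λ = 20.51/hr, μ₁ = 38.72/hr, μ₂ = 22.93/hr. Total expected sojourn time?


Each node sees arrival rate λ = 20.51/hr (tandem ⇒ throughput preserved).
W₁ = 1/(μ₁−λ) = 1/(38.72−20.51) = 0.05491 hr
W₂ = 1/(μ₂−λ) = 1/(22.93−20.51) = 0.41322 hr
W_total = W₁ + W₂ = 0.05491 + 0.41322 = 0.46814 hr

Final: 0.46814 hr


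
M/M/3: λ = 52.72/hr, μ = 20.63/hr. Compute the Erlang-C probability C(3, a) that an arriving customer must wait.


a = λ/μ = 2.5555; ρ = a/3 = 0.8518
P₀ = 0.039072 (from M/M/c formula)
C(c,a) = [a^c/(c!(1−ρ))]·P₀ = [16.68893/(6·0.1482)]·0.039072
= 18.77277·0.039072 = 0.733496

Final: 0.733496
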